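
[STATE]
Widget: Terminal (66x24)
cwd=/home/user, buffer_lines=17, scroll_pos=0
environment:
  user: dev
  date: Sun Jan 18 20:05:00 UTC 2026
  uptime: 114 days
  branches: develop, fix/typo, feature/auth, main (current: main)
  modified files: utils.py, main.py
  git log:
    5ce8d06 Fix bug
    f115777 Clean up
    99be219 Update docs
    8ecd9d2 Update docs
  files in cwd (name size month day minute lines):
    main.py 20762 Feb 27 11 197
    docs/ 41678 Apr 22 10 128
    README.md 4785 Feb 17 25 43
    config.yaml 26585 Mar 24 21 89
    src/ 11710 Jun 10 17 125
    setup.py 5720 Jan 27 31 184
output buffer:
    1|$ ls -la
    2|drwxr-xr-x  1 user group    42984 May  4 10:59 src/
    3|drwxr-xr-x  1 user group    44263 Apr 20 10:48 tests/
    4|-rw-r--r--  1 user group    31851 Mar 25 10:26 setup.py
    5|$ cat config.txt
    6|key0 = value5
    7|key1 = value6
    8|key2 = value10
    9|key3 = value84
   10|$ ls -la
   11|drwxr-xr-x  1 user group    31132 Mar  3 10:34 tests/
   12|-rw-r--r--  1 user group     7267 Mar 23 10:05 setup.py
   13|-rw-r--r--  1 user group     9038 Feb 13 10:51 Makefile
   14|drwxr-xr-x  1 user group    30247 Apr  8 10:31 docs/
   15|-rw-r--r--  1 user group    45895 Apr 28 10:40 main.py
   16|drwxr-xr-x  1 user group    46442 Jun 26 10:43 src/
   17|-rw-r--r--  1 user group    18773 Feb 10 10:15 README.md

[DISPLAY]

$ ls -la                                                          
drwxr-xr-x  1 user group    42984 May  4 10:59 src/               
drwxr-xr-x  1 user group    44263 Apr 20 10:48 tests/             
-rw-r--r--  1 user group    31851 Mar 25 10:26 setup.py           
$ cat config.txt                                                  
key0 = value5                                                     
key1 = value6                                                     
key2 = value10                                                    
key3 = value84                                                    
$ ls -la                                                          
drwxr-xr-x  1 user group    31132 Mar  3 10:34 tests/             
-rw-r--r--  1 user group     7267 Mar 23 10:05 setup.py           
-rw-r--r--  1 user group     9038 Feb 13 10:51 Makefile           
drwxr-xr-x  1 user group    30247 Apr  8 10:31 docs/              
-rw-r--r--  1 user group    45895 Apr 28 10:40 main.py            
drwxr-xr-x  1 user group    46442 Jun 26 10:43 src/               
-rw-r--r--  1 user group    18773 Feb 10 10:15 README.md          
$ █                                                               
                                                                  
                                                                  
                                                                  
                                                                  
                                                                  
                                                                  


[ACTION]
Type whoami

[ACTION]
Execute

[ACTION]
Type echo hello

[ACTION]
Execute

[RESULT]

$ ls -la                                                          
drwxr-xr-x  1 user group    42984 May  4 10:59 src/               
drwxr-xr-x  1 user group    44263 Apr 20 10:48 tests/             
-rw-r--r--  1 user group    31851 Mar 25 10:26 setup.py           
$ cat config.txt                                                  
key0 = value5                                                     
key1 = value6                                                     
key2 = value10                                                    
key3 = value84                                                    
$ ls -la                                                          
drwxr-xr-x  1 user group    31132 Mar  3 10:34 tests/             
-rw-r--r--  1 user group     7267 Mar 23 10:05 setup.py           
-rw-r--r--  1 user group     9038 Feb 13 10:51 Makefile           
drwxr-xr-x  1 user group    30247 Apr  8 10:31 docs/              
-rw-r--r--  1 user group    45895 Apr 28 10:40 main.py            
drwxr-xr-x  1 user group    46442 Jun 26 10:43 src/               
-rw-r--r--  1 user group    18773 Feb 10 10:15 README.md          
$ whoami                                                          
dev                                                               
$ echo hello                                                      
hello                                                             
$ █                                                               
                                                                  
                                                                  


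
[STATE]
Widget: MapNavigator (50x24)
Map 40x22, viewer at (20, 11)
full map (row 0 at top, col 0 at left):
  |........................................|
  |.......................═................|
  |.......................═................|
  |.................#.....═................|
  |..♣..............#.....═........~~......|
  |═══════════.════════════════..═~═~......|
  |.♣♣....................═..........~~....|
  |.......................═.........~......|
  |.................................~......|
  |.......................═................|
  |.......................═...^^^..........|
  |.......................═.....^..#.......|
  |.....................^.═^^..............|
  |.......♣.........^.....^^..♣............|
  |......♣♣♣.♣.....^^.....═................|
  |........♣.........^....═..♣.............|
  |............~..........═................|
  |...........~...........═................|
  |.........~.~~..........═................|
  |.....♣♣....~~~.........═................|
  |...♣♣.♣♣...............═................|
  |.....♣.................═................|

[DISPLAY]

                                                  
     ........................................     
     .......................═................     
     .......................═................     
     .................#.....═................     
     ..♣..............#.....═........~~......     
     ═══════════.════════════════..═~═~......     
     .♣♣....................═..........~~....     
     .......................═.........~......     
     .................................~......     
     .......................═................     
     .......................═...^^^..........     
     ....................@..═.....^..#.......     
     .....................^.═^^..............     
     .......♣.........^.....^^..♣............     
     ......♣♣♣.♣.....^^.....═................     
     ........♣.........^....═..♣.............     
     ............~..........═................     
     ...........~...........═................     
     .........~.~~..........═................     
     .....♣♣....~~~.........═................     
     ...♣♣.♣♣...............═................     
     .....♣.................═................     
                                                  


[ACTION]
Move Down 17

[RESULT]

     .......................═................     
     .......................═...^^^..........     
     .......................═.....^..#.......     
     .....................^.═^^..............     
     .......♣.........^.....^^..♣............     
     ......♣♣♣.♣.....^^.....═................     
     ........♣.........^....═..♣.............     
     ............~..........═................     
     ...........~...........═................     
     .........~.~~..........═................     
     .....♣♣....~~~.........═................     
     ...♣♣.♣♣...............═................     
     .....♣..............@..═................     
                                                  
                                                  
                                                  
                                                  
                                                  
                                                  
                                                  
                                                  
                                                  
                                                  
                                                  


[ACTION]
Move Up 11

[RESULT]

                                                  
                                                  
     ........................................     
     .......................═................     
     .......................═................     
     .................#.....═................     
     ..♣..............#.....═........~~......     
     ═══════════.════════════════..═~═~......     
     .♣♣....................═..........~~....     
     .......................═.........~......     
     .................................~......     
     .......................═................     
     ....................@..═...^^^..........     
     .......................═.....^..#.......     
     .....................^.═^^..............     
     .......♣.........^.....^^..♣............     
     ......♣♣♣.♣.....^^.....═................     
     ........♣.........^....═..♣.............     
     ............~..........═................     
     ...........~...........═................     
     .........~.~~..........═................     
     .....♣♣....~~~.........═................     
     ...♣♣.♣♣...............═................     
     .....♣.................═................     


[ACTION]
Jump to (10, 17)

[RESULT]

               ═══════════.════════════════..═~═~.
               .♣♣....................═..........~
               .......................═.........~.
               .................................~.
               .......................═...........
               .......................═...^^^.....
               .......................═.....^..#..
               .....................^.═^^.........
               .......♣.........^.....^^..♣.......
               ......♣♣♣.♣.....^^.....═...........
               ........♣.........^....═..♣........
               ............~..........═...........
               ..........@~...........═...........
               .........~.~~..........═...........
               .....♣♣....~~~.........═...........
               ...♣♣.♣♣...............═...........
               .....♣.................═...........
                                                  
                                                  
                                                  
                                                  
                                                  
                                                  
                                                  


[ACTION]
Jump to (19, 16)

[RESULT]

      ..♣..............#.....═........~~......    
      ═══════════.════════════════..═~═~......    
      .♣♣....................═..........~~....    
      .......................═.........~......    
      .................................~......    
      .......................═................    
      .......................═...^^^..........    
      .......................═.....^..#.......    
      .....................^.═^^..............    
      .......♣.........^.....^^..♣............    
      ......♣♣♣.♣.....^^.....═................    
      ........♣.........^....═..♣.............    
      ............~......@...═................    
      ...........~...........═................    
      .........~.~~..........═................    
      .....♣♣....~~~.........═................    
      ...♣♣.♣♣...............═................    
      .....♣.................═................    
                                                  
                                                  
                                                  
                                                  
                                                  
                                                  


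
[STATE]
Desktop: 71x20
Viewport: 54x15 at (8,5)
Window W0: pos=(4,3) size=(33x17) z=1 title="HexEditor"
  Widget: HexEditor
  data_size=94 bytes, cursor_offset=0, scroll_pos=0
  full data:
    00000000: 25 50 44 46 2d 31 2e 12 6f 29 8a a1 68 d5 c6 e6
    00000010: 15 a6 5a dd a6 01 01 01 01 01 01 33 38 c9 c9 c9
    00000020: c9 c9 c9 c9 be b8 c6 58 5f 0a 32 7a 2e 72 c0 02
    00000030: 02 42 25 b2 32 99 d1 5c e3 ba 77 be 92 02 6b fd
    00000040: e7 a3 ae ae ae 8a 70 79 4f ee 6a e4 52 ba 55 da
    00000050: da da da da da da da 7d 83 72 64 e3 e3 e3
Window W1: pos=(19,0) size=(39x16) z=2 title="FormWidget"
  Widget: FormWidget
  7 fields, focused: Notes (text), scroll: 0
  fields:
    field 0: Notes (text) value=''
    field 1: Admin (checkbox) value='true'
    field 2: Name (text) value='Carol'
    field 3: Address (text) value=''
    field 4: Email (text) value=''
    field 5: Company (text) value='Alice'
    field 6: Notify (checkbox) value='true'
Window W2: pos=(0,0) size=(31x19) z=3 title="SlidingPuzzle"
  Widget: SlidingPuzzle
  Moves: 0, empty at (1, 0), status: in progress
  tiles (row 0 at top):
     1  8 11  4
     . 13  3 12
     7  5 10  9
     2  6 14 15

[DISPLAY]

───┼────┼────┤        ┃   [Carol                ]┃    
13 │  3 │ 12 │        ┃   [                     ]┃    
───┼────┼────┤        ┃   [                     ]┃    
 5 │ 10 │  9 │        ┃   [Alice                ]┃    
───┼────┼────┤        ┃   [x]                    ┃    
 6 │ 14 │ 15 │        ┃                          ┃    
───┴────┴────┘        ┃                          ┃    
0                     ┃                          ┃    
                      ┃                          ┃    
                      ┃                          ┃    
                      ┃━━━━━━━━━━━━━━━━━━━━━━━━━━┛    
                      ┃     ┃                         
                      ┃     ┃                         
━━━━━━━━━━━━━━━━━━━━━━┛     ┃                         
━━━━━━━━━━━━━━━━━━━━━━━━━━━━┛                         


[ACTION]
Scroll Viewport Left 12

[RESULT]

┃├────┼────┼────┼────┤        ┃   [Carol              
┃│    │ 13 │  3 │ 12 │        ┃   [                   
┃├────┼────┼────┼────┤        ┃   [                   
┃│  7 │  5 │ 10 │  9 │        ┃   [Alice              
┃├────┼────┼────┼────┤        ┃   [x]                 
┃│  2 │  6 │ 14 │ 15 │        ┃                       
┃└────┴────┴────┴────┘        ┃                       
┃Moves: 0                     ┃                       
┃                             ┃                       
┃                             ┃                       
┃                             ┃━━━━━━━━━━━━━━━━━━━━━━━
┃                             ┃     ┃                 
┃                             ┃     ┃                 
┗━━━━━━━━━━━━━━━━━━━━━━━━━━━━━┛     ┃                 
    ┗━━━━━━━━━━━━━━━━━━━━━━━━━━━━━━━┛                 


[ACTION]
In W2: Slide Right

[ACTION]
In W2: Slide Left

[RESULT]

┃├────┼────┼────┼────┤        ┃   [Carol              
┃│ 13 │    │  3 │ 12 │        ┃   [                   
┃├────┼────┼────┼────┤        ┃   [                   
┃│  7 │  5 │ 10 │  9 │        ┃   [Alice              
┃├────┼────┼────┼────┤        ┃   [x]                 
┃│  2 │  6 │ 14 │ 15 │        ┃                       
┃└────┴────┴────┴────┘        ┃                       
┃Moves: 1                     ┃                       
┃                             ┃                       
┃                             ┃                       
┃                             ┃━━━━━━━━━━━━━━━━━━━━━━━
┃                             ┃     ┃                 
┃                             ┃     ┃                 
┗━━━━━━━━━━━━━━━━━━━━━━━━━━━━━┛     ┃                 
    ┗━━━━━━━━━━━━━━━━━━━━━━━━━━━━━━━┛                 


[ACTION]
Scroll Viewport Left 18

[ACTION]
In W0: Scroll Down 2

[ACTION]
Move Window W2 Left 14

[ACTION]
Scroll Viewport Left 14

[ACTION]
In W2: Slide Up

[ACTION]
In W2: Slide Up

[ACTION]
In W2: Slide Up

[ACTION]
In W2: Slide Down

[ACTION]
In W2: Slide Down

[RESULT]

┃├────┼────┼────┼────┤        ┃   [Carol              
┃│ 13 │    │  3 │ 12 │        ┃   [                   
┃├────┼────┼────┼────┤        ┃   [                   
┃│  7 │  5 │ 10 │  9 │        ┃   [Alice              
┃├────┼────┼────┼────┤        ┃   [x]                 
┃│  2 │  6 │ 14 │ 15 │        ┃                       
┃└────┴────┴────┴────┘        ┃                       
┃Moves: 5                     ┃                       
┃                             ┃                       
┃                             ┃                       
┃                             ┃━━━━━━━━━━━━━━━━━━━━━━━
┃                             ┃     ┃                 
┃                             ┃     ┃                 
┗━━━━━━━━━━━━━━━━━━━━━━━━━━━━━┛     ┃                 
    ┗━━━━━━━━━━━━━━━━━━━━━━━━━━━━━━━┛                 


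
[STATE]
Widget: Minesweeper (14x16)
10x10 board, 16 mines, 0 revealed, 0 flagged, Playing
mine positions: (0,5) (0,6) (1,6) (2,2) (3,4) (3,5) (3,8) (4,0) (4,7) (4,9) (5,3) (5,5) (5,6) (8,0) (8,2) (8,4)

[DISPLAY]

■■■■■■■■■■    
■■■■■■■■■■    
■■■■■■■■■■    
■■■■■■■■■■    
■■■■■■■■■■    
■■■■■■■■■■    
■■■■■■■■■■    
■■■■■■■■■■    
■■■■■■■■■■    
■■■■■■■■■■    
              
              
              
              
              
              


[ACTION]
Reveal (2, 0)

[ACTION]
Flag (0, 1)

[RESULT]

    1■■■■■    
 1111■■■■■    
 1■■■■■■■■    
12■■■■■■■■    
■■■■■■■■■■    
■■■■■■■■■■    
■■■■■■■■■■    
■■■■■■■■■■    
■■■■■■■■■■    
■■■■■■■■■■    
              
              
              
              
              
              


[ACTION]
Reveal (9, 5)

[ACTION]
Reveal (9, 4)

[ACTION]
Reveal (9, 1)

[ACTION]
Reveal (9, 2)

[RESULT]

    1■■■■■    
 1111■■■■■    
 1■■■■■■■■    
12■■■■■■■■    
■■■■■■■■■■    
■■■■■■■■■■    
■■■■■■■■■■    
■■■■■■■■■■    
■■■■■■■■■■    
■21■11■■■■    
              
              
              
              
              
              


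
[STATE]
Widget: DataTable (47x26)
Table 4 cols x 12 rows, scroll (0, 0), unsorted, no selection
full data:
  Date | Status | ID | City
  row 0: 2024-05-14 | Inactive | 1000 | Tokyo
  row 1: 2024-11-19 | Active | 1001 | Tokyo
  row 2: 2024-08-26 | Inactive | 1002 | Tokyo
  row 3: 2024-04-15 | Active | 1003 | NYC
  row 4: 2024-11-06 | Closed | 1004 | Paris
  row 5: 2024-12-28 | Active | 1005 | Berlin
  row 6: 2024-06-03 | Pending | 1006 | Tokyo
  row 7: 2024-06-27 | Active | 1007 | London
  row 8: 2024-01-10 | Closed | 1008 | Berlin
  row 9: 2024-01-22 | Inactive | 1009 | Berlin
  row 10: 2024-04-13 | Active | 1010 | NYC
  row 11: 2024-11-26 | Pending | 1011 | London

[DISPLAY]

Date      │Status  │ID  │City                  
──────────┼────────┼────┼──────                
2024-05-14│Inactive│1000│Tokyo                 
2024-11-19│Active  │1001│Tokyo                 
2024-08-26│Inactive│1002│Tokyo                 
2024-04-15│Active  │1003│NYC                   
2024-11-06│Closed  │1004│Paris                 
2024-12-28│Active  │1005│Berlin                
2024-06-03│Pending │1006│Tokyo                 
2024-06-27│Active  │1007│London                
2024-01-10│Closed  │1008│Berlin                
2024-01-22│Inactive│1009│Berlin                
2024-04-13│Active  │1010│NYC                   
2024-11-26│Pending │1011│London                
                                               
                                               
                                               
                                               
                                               
                                               
                                               
                                               
                                               
                                               
                                               
                                               


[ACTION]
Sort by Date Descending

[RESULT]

Date     ▼│Status  │ID  │City                  
──────────┼────────┼────┼──────                
2024-12-28│Active  │1005│Berlin                
2024-11-26│Pending │1011│London                
2024-11-19│Active  │1001│Tokyo                 
2024-11-06│Closed  │1004│Paris                 
2024-08-26│Inactive│1002│Tokyo                 
2024-06-27│Active  │1007│London                
2024-06-03│Pending │1006│Tokyo                 
2024-05-14│Inactive│1000│Tokyo                 
2024-04-15│Active  │1003│NYC                   
2024-04-13│Active  │1010│NYC                   
2024-01-22│Inactive│1009│Berlin                
2024-01-10│Closed  │1008│Berlin                
                                               
                                               
                                               
                                               
                                               
                                               
                                               
                                               
                                               
                                               
                                               
                                               


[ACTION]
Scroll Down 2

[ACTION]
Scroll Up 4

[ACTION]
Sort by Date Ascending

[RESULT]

Date     ▲│Status  │ID  │City                  
──────────┼────────┼────┼──────                
2024-01-10│Closed  │1008│Berlin                
2024-01-22│Inactive│1009│Berlin                
2024-04-13│Active  │1010│NYC                   
2024-04-15│Active  │1003│NYC                   
2024-05-14│Inactive│1000│Tokyo                 
2024-06-03│Pending │1006│Tokyo                 
2024-06-27│Active  │1007│London                
2024-08-26│Inactive│1002│Tokyo                 
2024-11-06│Closed  │1004│Paris                 
2024-11-19│Active  │1001│Tokyo                 
2024-11-26│Pending │1011│London                
2024-12-28│Active  │1005│Berlin                
                                               
                                               
                                               
                                               
                                               
                                               
                                               
                                               
                                               
                                               
                                               
                                               


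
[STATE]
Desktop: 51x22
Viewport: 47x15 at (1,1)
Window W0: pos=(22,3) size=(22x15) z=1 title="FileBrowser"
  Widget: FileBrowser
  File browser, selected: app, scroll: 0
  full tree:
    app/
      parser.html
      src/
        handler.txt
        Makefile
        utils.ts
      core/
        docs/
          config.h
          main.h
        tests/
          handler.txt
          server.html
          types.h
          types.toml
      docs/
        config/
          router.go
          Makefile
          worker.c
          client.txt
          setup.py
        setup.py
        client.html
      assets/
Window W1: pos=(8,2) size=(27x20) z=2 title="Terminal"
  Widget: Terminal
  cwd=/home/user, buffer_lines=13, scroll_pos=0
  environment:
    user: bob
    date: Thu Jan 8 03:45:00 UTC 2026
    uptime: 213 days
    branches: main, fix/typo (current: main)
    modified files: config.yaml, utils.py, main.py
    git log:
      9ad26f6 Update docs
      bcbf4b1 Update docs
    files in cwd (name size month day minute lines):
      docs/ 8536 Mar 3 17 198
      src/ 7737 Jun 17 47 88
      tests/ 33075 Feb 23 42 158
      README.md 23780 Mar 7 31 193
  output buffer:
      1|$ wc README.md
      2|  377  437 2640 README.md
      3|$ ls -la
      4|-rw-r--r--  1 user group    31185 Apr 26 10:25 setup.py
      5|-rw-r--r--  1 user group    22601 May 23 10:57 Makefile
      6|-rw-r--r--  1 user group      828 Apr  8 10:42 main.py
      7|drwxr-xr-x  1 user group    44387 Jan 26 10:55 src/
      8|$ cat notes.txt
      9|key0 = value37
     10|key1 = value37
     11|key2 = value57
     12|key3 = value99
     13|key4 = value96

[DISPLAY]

                                               
       ┏━━━━━━━━━━━━━━━━━━━━━━━━━┓             
       ┃ Terminal                ┃━━━━━━━━┓    
       ┠─────────────────────────┨        ┃    
       ┃$ wc README.md           ┃────────┨    
       ┃  377  437 2640 README.md┃        ┃    
       ┃$ ls -la                 ┃tml     ┃    
       ┃-rw-r--r--  1 user group ┃        ┃    
       ┃-rw-r--r--  1 user group ┃/       ┃    
       ┃-rw-r--r--  1 user group ┃/       ┃    
       ┃drwxr-xr-x  1 user group ┃ts/     ┃    
       ┃$ cat notes.txt          ┃        ┃    
       ┃key0 = value37           ┃        ┃    
       ┃key1 = value37           ┃        ┃    
       ┃key2 = value57           ┃        ┃    


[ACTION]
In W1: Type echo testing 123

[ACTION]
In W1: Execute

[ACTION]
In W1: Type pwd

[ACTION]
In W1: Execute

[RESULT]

                                               
       ┏━━━━━━━━━━━━━━━━━━━━━━━━━┓             
       ┃ Terminal                ┃━━━━━━━━┓    
       ┠─────────────────────────┨        ┃    
       ┃$ ls -la                 ┃────────┨    
       ┃-rw-r--r--  1 user group ┃        ┃    
       ┃-rw-r--r--  1 user group ┃tml     ┃    
       ┃-rw-r--r--  1 user group ┃        ┃    
       ┃drwxr-xr-x  1 user group ┃/       ┃    
       ┃$ cat notes.txt          ┃/       ┃    
       ┃key0 = value37           ┃ts/     ┃    
       ┃key1 = value37           ┃        ┃    
       ┃key2 = value57           ┃        ┃    
       ┃key3 = value99           ┃        ┃    
       ┃key4 = value96           ┃        ┃    


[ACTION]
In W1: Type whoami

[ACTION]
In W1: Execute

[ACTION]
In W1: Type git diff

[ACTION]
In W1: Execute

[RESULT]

                                               
       ┏━━━━━━━━━━━━━━━━━━━━━━━━━┓             
       ┃ Terminal                ┃━━━━━━━━┓    
       ┠─────────────────────────┨        ┃    
       ┃key3 = value99           ┃────────┨    
       ┃key4 = value96           ┃        ┃    
       ┃$ echo testing 123       ┃tml     ┃    
       ┃testing 123              ┃        ┃    
       ┃$ pwd                    ┃/       ┃    
       ┃/home/user               ┃/       ┃    
       ┃$ whoami                 ┃ts/     ┃    
       ┃bob                      ┃        ┃    
       ┃$ git diff               ┃        ┃    
       ┃diff --git a/main.py b/ma┃        ┃    
       ┃--- a/main.py            ┃        ┃    


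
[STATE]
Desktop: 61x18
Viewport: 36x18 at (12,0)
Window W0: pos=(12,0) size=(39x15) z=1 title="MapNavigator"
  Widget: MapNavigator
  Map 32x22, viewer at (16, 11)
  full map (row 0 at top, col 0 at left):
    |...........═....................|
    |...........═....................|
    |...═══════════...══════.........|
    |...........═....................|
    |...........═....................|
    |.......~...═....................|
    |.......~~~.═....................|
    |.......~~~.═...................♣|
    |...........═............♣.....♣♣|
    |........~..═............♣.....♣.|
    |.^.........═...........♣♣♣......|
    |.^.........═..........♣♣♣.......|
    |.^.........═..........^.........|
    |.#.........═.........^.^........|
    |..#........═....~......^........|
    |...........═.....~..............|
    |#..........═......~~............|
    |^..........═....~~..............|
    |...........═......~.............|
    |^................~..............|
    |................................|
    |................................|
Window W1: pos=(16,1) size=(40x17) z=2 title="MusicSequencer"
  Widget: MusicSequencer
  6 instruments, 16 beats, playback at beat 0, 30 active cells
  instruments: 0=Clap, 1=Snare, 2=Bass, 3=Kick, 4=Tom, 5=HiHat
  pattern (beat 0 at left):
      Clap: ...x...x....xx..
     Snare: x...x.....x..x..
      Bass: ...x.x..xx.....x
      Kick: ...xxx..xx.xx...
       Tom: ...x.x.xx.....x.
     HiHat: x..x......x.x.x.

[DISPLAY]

┏━━━━━━━━━━━━━━━━━━━━━━━━━━━━━━━━━━━
┃ Ma┏━━━━━━━━━━━━━━━━━━━━━━━━━━━━━━━
┠───┃ MusicSequencer                
┃  .┠───────────────────────────────
┃  .┃      ▼123456789012345         
┃  .┃  Clap···█···█····██··         
┃  .┃ Snare█···█·····█··█··         
┃  .┃  Bass···█·█··██·····█         
┃  .┃  Kick···███··██·██···         
┃  .┃   Tom···█·█·██·····█·         
┃  .┃ HiHat█··█······█·█·█·         
┃  .┃                               
┃  .┃                               
┃  #┃                               
┗━━━┃                               
    ┃                               
    ┃                               
    ┗━━━━━━━━━━━━━━━━━━━━━━━━━━━━━━━


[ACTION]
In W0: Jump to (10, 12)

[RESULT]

┏━━━━━━━━━━━━━━━━━━━━━━━━━━━━━━━━━━━
┃ Ma┏━━━━━━━━━━━━━━━━━━━━━━━━━━━━━━━
┠───┃ MusicSequencer                
┃   ┠───────────────────────────────
┃   ┃      ▼123456789012345         
┃   ┃  Clap···█···█····██··         
┃   ┃ Snare█···█·····█··█··         
┃   ┃  Bass···█·█··██·····█         
┃   ┃  Kick···███··██·██···         
┃   ┃   Tom···█·█·██·····█·         
┃   ┃ HiHat█··█······█·█·█·         
┃   ┃                               
┃   ┃                               
┃   ┃                               
┗━━━┃                               
    ┃                               
    ┃                               
    ┗━━━━━━━━━━━━━━━━━━━━━━━━━━━━━━━


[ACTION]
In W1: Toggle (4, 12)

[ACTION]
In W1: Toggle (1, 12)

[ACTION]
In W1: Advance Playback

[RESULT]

┏━━━━━━━━━━━━━━━━━━━━━━━━━━━━━━━━━━━
┃ Ma┏━━━━━━━━━━━━━━━━━━━━━━━━━━━━━━━
┠───┃ MusicSequencer                
┃   ┠───────────────────────────────
┃   ┃      0▼23456789012345         
┃   ┃  Clap···█···█····██··         
┃   ┃ Snare█···█·····█·██··         
┃   ┃  Bass···█·█··██·····█         
┃   ┃  Kick···███··██·██···         
┃   ┃   Tom···█·█·██···█·█·         
┃   ┃ HiHat█··█······█·█·█·         
┃   ┃                               
┃   ┃                               
┃   ┃                               
┗━━━┃                               
    ┃                               
    ┃                               
    ┗━━━━━━━━━━━━━━━━━━━━━━━━━━━━━━━


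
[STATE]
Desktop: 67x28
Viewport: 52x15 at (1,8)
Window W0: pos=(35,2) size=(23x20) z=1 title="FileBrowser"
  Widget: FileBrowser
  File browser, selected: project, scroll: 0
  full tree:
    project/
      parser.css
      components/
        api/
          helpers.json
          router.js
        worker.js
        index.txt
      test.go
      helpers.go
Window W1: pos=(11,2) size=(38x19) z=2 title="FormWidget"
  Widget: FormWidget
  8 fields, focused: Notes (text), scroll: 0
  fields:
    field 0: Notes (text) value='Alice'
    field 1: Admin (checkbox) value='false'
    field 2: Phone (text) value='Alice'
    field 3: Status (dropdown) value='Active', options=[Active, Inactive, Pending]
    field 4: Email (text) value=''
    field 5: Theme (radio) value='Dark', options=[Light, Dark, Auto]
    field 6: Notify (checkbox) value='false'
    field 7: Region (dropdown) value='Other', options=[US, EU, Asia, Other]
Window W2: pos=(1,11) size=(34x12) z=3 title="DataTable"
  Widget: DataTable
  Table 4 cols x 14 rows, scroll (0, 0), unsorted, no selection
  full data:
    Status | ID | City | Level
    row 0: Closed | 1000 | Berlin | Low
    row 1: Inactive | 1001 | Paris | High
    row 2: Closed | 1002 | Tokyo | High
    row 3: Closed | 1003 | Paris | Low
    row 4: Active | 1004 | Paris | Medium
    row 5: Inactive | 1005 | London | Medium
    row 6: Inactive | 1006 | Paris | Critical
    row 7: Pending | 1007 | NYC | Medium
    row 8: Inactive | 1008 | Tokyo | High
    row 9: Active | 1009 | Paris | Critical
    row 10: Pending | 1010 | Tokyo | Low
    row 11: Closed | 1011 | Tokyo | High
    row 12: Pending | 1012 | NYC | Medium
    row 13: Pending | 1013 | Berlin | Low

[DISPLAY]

          ┃  Status:     [Active             ▼]┃    
          ┃  Email:      [                    ]┃o   
          ┃  Theme:      ( ) Light  (●) Dark  (┃    
┏━━━━━━━━━━━━━━━━━━━━━━━━━━━━━━━━┓             ┃    
┃ DataTable                      ┃           ▼]┃    
┠────────────────────────────────┨             ┃    
┃Status  │ID  │City  │Level      ┃             ┃    
┃────────┼────┼──────┼────────   ┃             ┃    
┃Closed  │1000│Berlin│Low        ┃             ┃    
┃Inactive│1001│Paris │High       ┃             ┃    
┃Closed  │1002│Tokyo │High       ┃             ┃    
┃Closed  │1003│Paris │Low        ┃             ┃    
┃Active  │1004│Paris │Medium     ┃━━━━━━━━━━━━━┛    
┃Inactive│1005│London│Medium     ┃┗━━━━━━━━━━━━━━━━━
┗━━━━━━━━━━━━━━━━━━━━━━━━━━━━━━━━┛                  


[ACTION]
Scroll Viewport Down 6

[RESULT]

┠────────────────────────────────┨             ┃    
┃Status  │ID  │City  │Level      ┃             ┃    
┃────────┼────┼──────┼────────   ┃             ┃    
┃Closed  │1000│Berlin│Low        ┃             ┃    
┃Inactive│1001│Paris │High       ┃             ┃    
┃Closed  │1002│Tokyo │High       ┃             ┃    
┃Closed  │1003│Paris │Low        ┃             ┃    
┃Active  │1004│Paris │Medium     ┃━━━━━━━━━━━━━┛    
┃Inactive│1005│London│Medium     ┃┗━━━━━━━━━━━━━━━━━
┗━━━━━━━━━━━━━━━━━━━━━━━━━━━━━━━━┛                  
                                                    
                                                    
                                                    
                                                    
                                                    


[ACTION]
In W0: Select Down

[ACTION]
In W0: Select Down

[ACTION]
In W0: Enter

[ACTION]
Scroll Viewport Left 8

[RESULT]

 ┠────────────────────────────────┨             ┃   
 ┃Status  │ID  │City  │Level      ┃             ┃   
 ┃────────┼────┼──────┼────────   ┃             ┃   
 ┃Closed  │1000│Berlin│Low        ┃             ┃   
 ┃Inactive│1001│Paris │High       ┃             ┃   
 ┃Closed  │1002│Tokyo │High       ┃             ┃   
 ┃Closed  │1003│Paris │Low        ┃             ┃   
 ┃Active  │1004│Paris │Medium     ┃━━━━━━━━━━━━━┛   
 ┃Inactive│1005│London│Medium     ┃┗━━━━━━━━━━━━━━━━
 ┗━━━━━━━━━━━━━━━━━━━━━━━━━━━━━━━━┛                 
                                                    
                                                    
                                                    
                                                    
                                                    
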